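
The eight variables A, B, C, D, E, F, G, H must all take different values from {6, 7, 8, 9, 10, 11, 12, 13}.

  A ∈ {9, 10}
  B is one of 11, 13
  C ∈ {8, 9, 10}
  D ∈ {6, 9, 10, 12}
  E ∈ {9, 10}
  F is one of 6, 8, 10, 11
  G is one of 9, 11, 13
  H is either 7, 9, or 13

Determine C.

8

Among the 8 variables, 7 fits only H (and all 8 values in {6, 7, 8, 9, 10, 11, 12, 13} must be used), so H = 7.
The 7 still-open variables together cover exactly {6, 8, 9, 10, 11, 12, 13} — 7 values for 7 variables — and 12 appears only in D's list, so D = 12.
The 6 still-open variables together cover exactly {6, 8, 9, 10, 11, 13} — 6 values for 6 variables — and 6 appears only in F's list, so F = 6.
The 5 still-open variables draw from only 5 values {8, 9, 10, 11, 13}, so each is used; only C can be 8, hence C = 8.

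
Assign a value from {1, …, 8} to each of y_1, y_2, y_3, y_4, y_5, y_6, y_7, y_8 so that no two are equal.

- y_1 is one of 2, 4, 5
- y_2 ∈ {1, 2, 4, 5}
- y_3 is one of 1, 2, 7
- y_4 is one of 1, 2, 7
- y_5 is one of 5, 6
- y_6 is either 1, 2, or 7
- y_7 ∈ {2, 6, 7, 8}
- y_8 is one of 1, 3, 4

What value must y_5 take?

6

The 8 variables together cover exactly {1, 2, 3, 4, 5, 6, 7, 8} — 8 values for 8 variables — and 3 appears only in y_8's list, so y_8 = 3.
Among the 7 still-open variables, 8 fits only y_7 (and all 7 values in {1, 2, 4, 5, 6, 7, 8} must be used), so y_7 = 8.
The 6 still-open variables draw from only 6 values {1, 2, 4, 5, 6, 7}, so each is used; only y_5 can be 6, hence y_5 = 6.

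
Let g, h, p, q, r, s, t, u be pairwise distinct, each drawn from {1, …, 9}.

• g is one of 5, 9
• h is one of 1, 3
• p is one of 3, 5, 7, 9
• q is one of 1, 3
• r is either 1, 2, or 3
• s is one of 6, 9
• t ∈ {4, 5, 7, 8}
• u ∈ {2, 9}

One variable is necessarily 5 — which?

The 2 variables h and q are confined to {1, 3}, which locks those values in; drop them from p, r.
r has just one choice, so r = 2. Remove 2 from u.
u has just one choice, so u = 9. Eliminate 9 elsewhere: g, p, s.
So 5 goes to g.

g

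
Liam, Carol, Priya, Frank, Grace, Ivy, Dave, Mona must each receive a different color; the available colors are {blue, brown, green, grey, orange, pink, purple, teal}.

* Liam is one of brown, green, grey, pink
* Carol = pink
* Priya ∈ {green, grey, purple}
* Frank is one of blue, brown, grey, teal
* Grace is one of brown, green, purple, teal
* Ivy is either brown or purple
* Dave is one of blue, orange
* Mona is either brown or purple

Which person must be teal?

Grace

Carol must be pink (only option left). Remove pink from Liam.
The 7 still-open variables together cover exactly {blue, brown, green, grey, orange, purple, teal} — 7 values for 7 variables — and orange appears only in Dave's list, so Dave = orange.
The 6 still-open variables draw from only 6 values {blue, brown, green, grey, purple, teal}, so each is used; only Frank can be blue, hence Frank = blue.
Among the 5 still-open variables, teal fits only Grace (and all 5 values in {brown, green, grey, purple, teal} must be used), so Grace = teal.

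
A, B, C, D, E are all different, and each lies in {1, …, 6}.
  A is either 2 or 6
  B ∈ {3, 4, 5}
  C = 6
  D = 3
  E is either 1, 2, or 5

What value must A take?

2

C must be 6 (only option left). Remove 6 from A.
So A = 2.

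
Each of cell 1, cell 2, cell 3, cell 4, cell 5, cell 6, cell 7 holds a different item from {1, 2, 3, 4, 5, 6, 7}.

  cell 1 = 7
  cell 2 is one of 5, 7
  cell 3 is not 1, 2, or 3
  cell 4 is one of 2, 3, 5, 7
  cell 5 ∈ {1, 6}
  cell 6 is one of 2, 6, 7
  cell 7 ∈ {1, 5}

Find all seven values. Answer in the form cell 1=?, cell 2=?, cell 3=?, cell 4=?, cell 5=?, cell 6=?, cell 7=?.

cell 1's domain is down to {7}, so cell 1 = 7. Eliminate 7 elsewhere: cell 2, cell 3, cell 4, cell 6.
That leaves cell 2 = 5. Eliminate 5 elsewhere: cell 3, cell 4, cell 7.
cell 7 must be 1 (only option left). Remove 1 from cell 5.
cell 5 has just one choice, so cell 5 = 6. So cell 3, cell 6 can't be 6.
cell 6 must be 2 (only option left). Eliminate 2 elsewhere: cell 4.
cell 3's domain is down to {4}, so cell 3 = 4.
cell 4 must be 3 (only option left).

cell 1=7, cell 2=5, cell 3=4, cell 4=3, cell 5=6, cell 6=2, cell 7=1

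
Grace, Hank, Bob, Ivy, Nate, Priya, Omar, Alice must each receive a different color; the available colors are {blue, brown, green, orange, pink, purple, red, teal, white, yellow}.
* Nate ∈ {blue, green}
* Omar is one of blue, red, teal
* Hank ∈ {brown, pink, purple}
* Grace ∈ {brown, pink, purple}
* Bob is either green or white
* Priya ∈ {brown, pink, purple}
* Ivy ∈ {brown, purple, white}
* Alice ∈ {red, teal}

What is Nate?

blue

The 3 variables Grace, Hank, Priya are confined to {brown, pink, purple}, which locks those values in; drop them from Ivy.
Ivy's domain is down to {white}, so Ivy = white. Remove white from Bob.
Bob's domain is down to {green}, so Bob = green. Eliminate green elsewhere: Nate.
So Nate = blue.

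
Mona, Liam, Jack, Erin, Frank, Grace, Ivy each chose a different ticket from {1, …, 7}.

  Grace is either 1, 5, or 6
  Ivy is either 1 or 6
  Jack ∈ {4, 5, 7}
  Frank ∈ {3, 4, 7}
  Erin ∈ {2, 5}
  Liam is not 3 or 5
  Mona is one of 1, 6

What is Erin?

2

The 7 variables draw from only 7 values {1, 2, 3, 4, 5, 6, 7}, so each is used; only Frank can be 3, hence Frank = 3.
Mona and Ivy share exactly the 2 values {1, 6}; by pigeonhole those values go to them, so strike 1, 6 from Liam, Grace.
Grace's domain is down to {5}, so Grace = 5. Remove 5 from Jack, Erin.
So Erin = 2.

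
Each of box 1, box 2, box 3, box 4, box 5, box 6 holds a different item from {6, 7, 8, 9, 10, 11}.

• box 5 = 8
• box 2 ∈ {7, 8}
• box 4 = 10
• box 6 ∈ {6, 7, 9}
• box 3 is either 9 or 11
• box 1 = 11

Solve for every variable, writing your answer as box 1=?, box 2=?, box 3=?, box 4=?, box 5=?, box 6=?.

box 1=11, box 2=7, box 3=9, box 4=10, box 5=8, box 6=6

box 1 must be 11 (only option left). So box 3 can't be 11.
That leaves box 3 = 9. Strike 9 from box 6.
box 4's domain is down to {10}, so box 4 = 10.
box 5's domain is down to {8}, so box 5 = 8. Eliminate 8 elsewhere: box 2.
box 2 must be 7 (only option left). Strike 7 from box 6.
That leaves box 6 = 6.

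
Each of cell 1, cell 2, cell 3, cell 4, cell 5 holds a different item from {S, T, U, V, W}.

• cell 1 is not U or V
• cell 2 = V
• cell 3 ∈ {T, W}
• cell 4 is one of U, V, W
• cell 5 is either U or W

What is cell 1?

S

cell 2's domain is down to {V}, so cell 2 = V. Eliminate V elsewhere: cell 4.
Among the 4 still-open variables, S fits only cell 1 (and all 4 values in {S, T, U, W} must be used), so cell 1 = S.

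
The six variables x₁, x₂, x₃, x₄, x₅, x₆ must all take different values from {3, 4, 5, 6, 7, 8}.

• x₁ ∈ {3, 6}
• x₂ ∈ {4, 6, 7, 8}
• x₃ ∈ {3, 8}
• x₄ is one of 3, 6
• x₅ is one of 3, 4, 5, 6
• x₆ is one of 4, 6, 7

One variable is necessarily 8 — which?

x₃

Among the 6 variables, 5 fits only x₅ (and all 6 values in {3, 4, 5, 6, 7, 8} must be used), so x₅ = 5.
x₁ and x₄ share exactly the 2 values {3, 6}; by pigeonhole those values go to them, so strike 3, 6 from x₂, x₃, x₆.
So 8 goes to x₃.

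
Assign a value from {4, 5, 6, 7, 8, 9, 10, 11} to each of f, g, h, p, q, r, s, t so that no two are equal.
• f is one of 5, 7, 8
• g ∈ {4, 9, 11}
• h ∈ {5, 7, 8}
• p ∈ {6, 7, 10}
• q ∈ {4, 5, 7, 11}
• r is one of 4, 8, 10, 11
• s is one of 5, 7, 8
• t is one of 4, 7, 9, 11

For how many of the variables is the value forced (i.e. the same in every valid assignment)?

The 8 variables together cover exactly {4, 5, 6, 7, 8, 9, 10, 11} — 8 values for 8 variables — and 6 appears only in p's list, so p = 6.
Among the 7 still-open variables, 10 fits only r (and all 7 values in {4, 5, 7, 8, 9, 10, 11} must be used), so r = 10.
f, h, s between them cover only {5, 7, 8} — a naked triple. Remove those values from q, t.
Determined: p=6, r=10. The other variables each still have more than one consistent value. That makes 2.

2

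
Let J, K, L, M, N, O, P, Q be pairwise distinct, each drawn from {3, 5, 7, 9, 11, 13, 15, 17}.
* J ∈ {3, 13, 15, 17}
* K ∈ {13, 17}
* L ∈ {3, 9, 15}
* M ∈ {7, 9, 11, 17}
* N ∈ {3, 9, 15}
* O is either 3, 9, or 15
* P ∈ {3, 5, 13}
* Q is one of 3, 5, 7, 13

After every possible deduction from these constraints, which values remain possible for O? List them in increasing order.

3, 9, 15

The 8 variables draw from only 8 values {3, 5, 7, 9, 11, 13, 15, 17}, so each is used; only M can be 11, hence M = 11.
The 7 still-open variables draw from only 7 values {3, 5, 7, 9, 13, 15, 17}, so each is used; only Q can be 7, hence Q = 7.
Among the 6 still-open variables, 5 fits only P (and all 6 values in {3, 5, 9, 13, 15, 17} must be used), so P = 5.
L, N, O between them cover only {3, 9, 15} — a naked triple. Remove those values from J.
No further eliminations apply; O can still be any of 3, 9, 15.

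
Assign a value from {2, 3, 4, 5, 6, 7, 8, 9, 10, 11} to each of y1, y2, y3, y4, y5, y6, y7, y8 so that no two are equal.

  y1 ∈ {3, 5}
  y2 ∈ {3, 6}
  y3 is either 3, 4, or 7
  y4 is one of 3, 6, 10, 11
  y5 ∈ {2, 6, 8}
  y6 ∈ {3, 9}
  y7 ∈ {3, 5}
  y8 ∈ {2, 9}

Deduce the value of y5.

8

y1 and y7 between them cover only {3, 5} — a naked pair. Remove those values from y2, y3, y4, y6.
y2 must be 6 (only option left). So y4, y5 can't be 6.
That leaves y6 = 9. Strike 9 from y8.
That leaves y8 = 2. Strike 2 from y5.
So y5 = 8.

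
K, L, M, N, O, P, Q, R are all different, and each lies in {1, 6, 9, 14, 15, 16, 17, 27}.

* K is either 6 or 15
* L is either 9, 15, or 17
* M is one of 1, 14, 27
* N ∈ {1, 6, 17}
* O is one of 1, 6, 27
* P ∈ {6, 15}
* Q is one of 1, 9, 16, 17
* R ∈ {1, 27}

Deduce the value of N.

17

The 8 variables together cover exactly {1, 6, 9, 14, 15, 16, 17, 27} — 8 values for 8 variables — and 14 appears only in M's list, so M = 14.
The 7 still-open variables together cover exactly {1, 6, 9, 15, 16, 17, 27} — 7 values for 7 variables — and 16 appears only in Q's list, so Q = 16.
Among the 6 still-open variables, 9 fits only L (and all 6 values in {1, 6, 9, 15, 17, 27} must be used), so L = 9.
Among the 5 still-open variables, 17 fits only N (and all 5 values in {1, 6, 15, 17, 27} must be used), so N = 17.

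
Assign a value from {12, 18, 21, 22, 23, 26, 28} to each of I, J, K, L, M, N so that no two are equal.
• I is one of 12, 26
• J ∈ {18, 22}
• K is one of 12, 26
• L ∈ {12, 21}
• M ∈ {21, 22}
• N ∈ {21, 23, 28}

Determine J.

18

The 2 variables I and K are confined to {12, 26}, which locks those values in; drop them from L.
L has just one choice, so L = 21. Remove 21 from M, N.
M must be 22 (only option left). Eliminate 22 elsewhere: J.
So J = 18.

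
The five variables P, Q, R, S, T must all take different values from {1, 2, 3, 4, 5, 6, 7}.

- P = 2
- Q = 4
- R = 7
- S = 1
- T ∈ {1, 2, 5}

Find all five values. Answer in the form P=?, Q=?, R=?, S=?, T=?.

P's domain is down to {2}, so P = 2. Strike 2 from T.
Q must be 4 (only option left).
R's domain is down to {7}, so R = 7.
S's domain is down to {1}, so S = 1. Remove 1 from T.
That leaves T = 5.

P=2, Q=4, R=7, S=1, T=5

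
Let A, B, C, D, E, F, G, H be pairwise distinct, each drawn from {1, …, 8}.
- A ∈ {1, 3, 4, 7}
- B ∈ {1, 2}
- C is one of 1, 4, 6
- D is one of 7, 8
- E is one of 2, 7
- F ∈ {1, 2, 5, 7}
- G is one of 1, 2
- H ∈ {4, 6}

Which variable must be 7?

E

The 8 variables together cover exactly {1, 2, 3, 4, 5, 6, 7, 8} — 8 values for 8 variables — and 3 appears only in A's list, so A = 3.
The 7 still-open variables draw from only 7 values {1, 2, 4, 5, 6, 7, 8}, so each is used; only F can be 5, hence F = 5.
The 6 still-open variables together cover exactly {1, 2, 4, 6, 7, 8} — 6 values for 6 variables — and 8 appears only in D's list, so D = 8.
Among the 5 still-open variables, 7 fits only E (and all 5 values in {1, 2, 4, 6, 7} must be used), so E = 7.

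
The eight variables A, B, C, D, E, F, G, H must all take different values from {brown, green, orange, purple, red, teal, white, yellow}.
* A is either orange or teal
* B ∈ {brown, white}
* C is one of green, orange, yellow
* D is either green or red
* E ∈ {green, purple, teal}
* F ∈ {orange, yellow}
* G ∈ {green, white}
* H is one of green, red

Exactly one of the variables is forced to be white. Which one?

G

Among the 8 variables, brown fits only B (and all 8 values in {brown, green, orange, purple, red, teal, white, yellow} must be used), so B = brown.
The 7 still-open variables together cover exactly {green, orange, purple, red, teal, white, yellow} — 7 values for 7 variables — and purple appears only in E's list, so E = purple.
Among the 6 still-open variables, teal fits only A (and all 6 values in {green, orange, red, teal, white, yellow} must be used), so A = teal.
Among the 5 still-open variables, white fits only G (and all 5 values in {green, orange, red, white, yellow} must be used), so G = white.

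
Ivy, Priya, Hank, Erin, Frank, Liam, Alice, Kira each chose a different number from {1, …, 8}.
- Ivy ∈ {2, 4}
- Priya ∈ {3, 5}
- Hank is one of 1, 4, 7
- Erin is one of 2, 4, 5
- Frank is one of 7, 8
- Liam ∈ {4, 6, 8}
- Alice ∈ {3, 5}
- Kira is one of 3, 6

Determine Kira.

The 8 variables together cover exactly {1, 2, 3, 4, 5, 6, 7, 8} — 8 values for 8 variables — and 1 appears only in Hank's list, so Hank = 1.
The 7 still-open variables together cover exactly {2, 3, 4, 5, 6, 7, 8} — 7 values for 7 variables — and 7 appears only in Frank's list, so Frank = 7.
The 6 still-open variables draw from only 6 values {2, 3, 4, 5, 6, 8}, so each is used; only Liam can be 8, hence Liam = 8.
Among the 5 still-open variables, 6 fits only Kira (and all 5 values in {2, 3, 4, 5, 6} must be used), so Kira = 6.

6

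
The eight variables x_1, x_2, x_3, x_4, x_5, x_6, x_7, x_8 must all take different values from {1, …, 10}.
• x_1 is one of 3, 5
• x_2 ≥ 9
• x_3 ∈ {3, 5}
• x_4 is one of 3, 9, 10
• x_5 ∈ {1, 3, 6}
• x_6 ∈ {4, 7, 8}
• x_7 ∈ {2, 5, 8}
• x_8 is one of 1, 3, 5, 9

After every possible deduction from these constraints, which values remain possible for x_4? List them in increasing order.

The 2 variables x_1 and x_3 are confined to {3, 5}, which locks those values in; drop them from x_4, x_5, x_7, x_8.
x_2 and x_4 share exactly the 2 values {9, 10}; by pigeonhole those values go to them, so strike 9, 10 from x_8.
That leaves x_8 = 1. So x_5 can't be 1.
x_5 has just one choice, so x_5 = 6.
No further eliminations apply; x_4 can still be any of 9, 10.

9, 10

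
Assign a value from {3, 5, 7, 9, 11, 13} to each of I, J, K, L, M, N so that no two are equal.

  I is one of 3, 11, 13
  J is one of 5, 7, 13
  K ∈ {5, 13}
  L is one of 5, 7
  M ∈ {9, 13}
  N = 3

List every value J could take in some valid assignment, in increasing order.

5, 7, 13

N must be 3 (only option left). Strike 3 from I.
The 5 still-open variables together cover exactly {5, 7, 9, 11, 13} — 5 values for 5 variables — and 9 appears only in M's list, so M = 9.
Among the 4 still-open variables, 11 fits only I (and all 4 values in {5, 7, 11, 13} must be used), so I = 11.
No further eliminations apply; J can still be any of 5, 7, 13.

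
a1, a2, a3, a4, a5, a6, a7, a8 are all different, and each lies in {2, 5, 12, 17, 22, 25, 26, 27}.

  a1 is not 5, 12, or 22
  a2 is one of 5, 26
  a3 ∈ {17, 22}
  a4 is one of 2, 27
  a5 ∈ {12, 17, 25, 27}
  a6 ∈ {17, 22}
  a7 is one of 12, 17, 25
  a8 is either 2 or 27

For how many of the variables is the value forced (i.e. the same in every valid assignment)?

The 8 variables draw from only 8 values {2, 5, 12, 17, 22, 25, 26, 27}, so each is used; only a2 can be 5, hence a2 = 5.
The 7 still-open variables together cover exactly {2, 12, 17, 22, 25, 26, 27} — 7 values for 7 variables — and 26 appears only in a1's list, so a1 = 26.
a3 and a6 share exactly the 2 values {17, 22}; by pigeonhole those values go to them, so strike 17, 22 from a5, a7.
The 2 variables a4 and a8 are confined to {2, 27}, which locks those values in; drop them from a5.
Determined: a1=26, a2=5. The other variables each still have more than one consistent value. That makes 2.

2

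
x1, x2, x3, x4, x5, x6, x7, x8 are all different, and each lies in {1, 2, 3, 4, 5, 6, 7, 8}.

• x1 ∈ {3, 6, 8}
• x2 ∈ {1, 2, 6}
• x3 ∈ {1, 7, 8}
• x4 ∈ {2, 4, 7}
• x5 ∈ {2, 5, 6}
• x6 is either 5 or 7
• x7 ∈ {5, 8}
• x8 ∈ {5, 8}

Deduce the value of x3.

The 8 variables draw from only 8 values {1, 2, 3, 4, 5, 6, 7, 8}, so each is used; only x1 can be 3, hence x1 = 3.
Among the 7 still-open variables, 4 fits only x4 (and all 7 values in {1, 2, 4, 5, 6, 7, 8} must be used), so x4 = 4.
The 2 variables x7 and x8 are confined to {5, 8}, which locks those values in; drop them from x3, x5, x6.
That leaves x6 = 7. Strike 7 from x3.
So x3 = 1.

1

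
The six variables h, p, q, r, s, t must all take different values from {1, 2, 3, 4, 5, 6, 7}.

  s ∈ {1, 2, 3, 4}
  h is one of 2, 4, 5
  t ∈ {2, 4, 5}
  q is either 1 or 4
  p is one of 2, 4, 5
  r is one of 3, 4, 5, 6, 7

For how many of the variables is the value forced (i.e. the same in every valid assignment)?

h, p, t between them cover only {2, 4, 5} — a naked triple. Remove those values from q, r, s.
That leaves q = 1. Remove 1 from s.
s must be 3 (only option left). Eliminate 3 elsewhere: r.
Determined: q=1, s=3. The other variables each still have more than one consistent value. That makes 2.

2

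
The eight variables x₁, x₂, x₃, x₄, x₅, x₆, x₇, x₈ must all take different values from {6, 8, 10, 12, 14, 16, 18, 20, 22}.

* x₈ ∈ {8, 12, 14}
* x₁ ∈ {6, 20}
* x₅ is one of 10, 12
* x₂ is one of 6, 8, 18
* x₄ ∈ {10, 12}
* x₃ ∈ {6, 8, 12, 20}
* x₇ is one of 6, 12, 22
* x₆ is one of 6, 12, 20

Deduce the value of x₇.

Among the 8 variables, 14 fits only x₈ (and all 8 values in {6, 8, 10, 12, 14, 18, 20, 22} must be used), so x₈ = 14.
Among the 7 still-open variables, 18 fits only x₂ (and all 7 values in {6, 8, 10, 12, 18, 20, 22} must be used), so x₂ = 18.
Among the 6 still-open variables, 8 fits only x₃ (and all 6 values in {6, 8, 10, 12, 20, 22} must be used), so x₃ = 8.
Among the 5 still-open variables, 22 fits only x₇ (and all 5 values in {6, 10, 12, 20, 22} must be used), so x₇ = 22.

22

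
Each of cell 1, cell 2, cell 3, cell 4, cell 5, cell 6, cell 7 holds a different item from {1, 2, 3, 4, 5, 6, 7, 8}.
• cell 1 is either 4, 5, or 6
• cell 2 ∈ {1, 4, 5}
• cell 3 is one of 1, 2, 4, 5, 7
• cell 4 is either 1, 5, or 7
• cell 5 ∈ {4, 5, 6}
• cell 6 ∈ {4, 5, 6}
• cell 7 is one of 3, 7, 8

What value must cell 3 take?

The 3 variables cell 1, cell 5, cell 6 are confined to {4, 5, 6}, which locks those values in; drop them from cell 2, cell 3, cell 4.
cell 2 has just one choice, so cell 2 = 1. So cell 3, cell 4 can't be 1.
cell 4's domain is down to {7}, so cell 4 = 7. Strike 7 from cell 3, cell 7.
So cell 3 = 2.

2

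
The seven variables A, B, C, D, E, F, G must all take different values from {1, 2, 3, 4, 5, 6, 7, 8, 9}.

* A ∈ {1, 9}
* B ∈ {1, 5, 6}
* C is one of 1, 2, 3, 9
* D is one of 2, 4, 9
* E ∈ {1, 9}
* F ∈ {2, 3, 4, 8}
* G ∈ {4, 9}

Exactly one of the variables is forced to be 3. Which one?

A and E between them cover only {1, 9} — a naked pair. Remove those values from B, C, D, G.
G has just one choice, so G = 4. Strike 4 from D, F.
D must be 2 (only option left). Strike 2 from C, F.
So 3 goes to C.

C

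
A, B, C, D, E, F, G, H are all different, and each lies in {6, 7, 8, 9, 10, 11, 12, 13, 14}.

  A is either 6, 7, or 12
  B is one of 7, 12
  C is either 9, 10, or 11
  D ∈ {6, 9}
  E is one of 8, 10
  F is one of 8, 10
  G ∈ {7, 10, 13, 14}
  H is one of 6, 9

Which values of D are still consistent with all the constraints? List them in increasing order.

6, 9

D and H between them cover only {6, 9} — a naked pair. Remove those values from A, C.
The 2 variables A and B are confined to {7, 12}, which locks those values in; drop them from G.
The 2 variables E and F are confined to {8, 10}, which locks those values in; drop them from C, G.
C's domain is down to {11}, so C = 11.
No further eliminations apply; D can still be any of 6, 9.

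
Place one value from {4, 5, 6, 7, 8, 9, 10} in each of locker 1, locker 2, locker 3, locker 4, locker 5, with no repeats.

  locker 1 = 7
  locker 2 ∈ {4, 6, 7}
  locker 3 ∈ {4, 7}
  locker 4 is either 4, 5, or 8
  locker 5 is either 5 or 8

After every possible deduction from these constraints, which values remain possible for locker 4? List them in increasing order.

locker 1 must be 7 (only option left). Remove 7 from locker 2, locker 3.
locker 3 has just one choice, so locker 3 = 4. Remove 4 from locker 2, locker 4.
locker 2 has just one choice, so locker 2 = 6.
No further eliminations apply; locker 4 can still be any of 5, 8.

5, 8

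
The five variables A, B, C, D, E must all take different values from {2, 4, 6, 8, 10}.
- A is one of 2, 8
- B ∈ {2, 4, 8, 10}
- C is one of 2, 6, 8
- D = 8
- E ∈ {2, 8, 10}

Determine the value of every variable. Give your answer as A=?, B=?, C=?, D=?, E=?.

A=2, B=4, C=6, D=8, E=10

D must be 8 (only option left). Strike 8 from A, B, C, E.
That leaves A = 2. Strike 2 from B, C, E.
C's domain is down to {6}, so C = 6.
E's domain is down to {10}, so E = 10. Strike 10 from B.
That leaves B = 4.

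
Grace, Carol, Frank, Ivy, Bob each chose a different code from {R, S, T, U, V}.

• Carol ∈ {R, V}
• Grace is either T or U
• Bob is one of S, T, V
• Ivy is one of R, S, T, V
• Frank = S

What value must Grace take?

Frank has just one choice, so Frank = S. Eliminate S elsewhere: Ivy, Bob.
Among the 4 still-open variables, U fits only Grace (and all 4 values in {R, T, U, V} must be used), so Grace = U.

U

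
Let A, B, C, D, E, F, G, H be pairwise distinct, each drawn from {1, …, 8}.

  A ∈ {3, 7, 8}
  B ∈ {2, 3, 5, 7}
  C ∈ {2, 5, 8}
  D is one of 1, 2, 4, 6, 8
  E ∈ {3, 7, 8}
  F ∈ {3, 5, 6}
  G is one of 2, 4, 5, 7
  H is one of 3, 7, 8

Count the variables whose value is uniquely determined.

3

The 8 variables together cover exactly {1, 2, 3, 4, 5, 6, 7, 8} — 8 values for 8 variables — and 1 appears only in D's list, so D = 1.
The 7 still-open variables draw from only 7 values {2, 3, 4, 5, 6, 7, 8}, so each is used; only G can be 4, hence G = 4.
The 6 still-open variables draw from only 6 values {2, 3, 5, 6, 7, 8}, so each is used; only F can be 6, hence F = 6.
A, E, H between them cover only {3, 7, 8} — a naked triple. Remove those values from B, C.
Determined: D=1, F=6, G=4. The other variables each still have more than one consistent value. That makes 3.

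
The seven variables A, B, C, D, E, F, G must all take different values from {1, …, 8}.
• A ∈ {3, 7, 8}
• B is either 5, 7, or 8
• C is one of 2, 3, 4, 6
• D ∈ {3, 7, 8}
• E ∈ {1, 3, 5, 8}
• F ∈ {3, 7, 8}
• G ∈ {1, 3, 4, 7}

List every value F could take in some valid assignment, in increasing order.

A, D, F between them cover only {3, 7, 8} — a naked triple. Remove those values from B, C, E, G.
That leaves B = 5. So E can't be 5.
E's domain is down to {1}, so E = 1. Eliminate 1 elsewhere: G.
G has just one choice, so G = 4. Remove 4 from C.
No further eliminations apply; F can still be any of 3, 7, 8.

3, 7, 8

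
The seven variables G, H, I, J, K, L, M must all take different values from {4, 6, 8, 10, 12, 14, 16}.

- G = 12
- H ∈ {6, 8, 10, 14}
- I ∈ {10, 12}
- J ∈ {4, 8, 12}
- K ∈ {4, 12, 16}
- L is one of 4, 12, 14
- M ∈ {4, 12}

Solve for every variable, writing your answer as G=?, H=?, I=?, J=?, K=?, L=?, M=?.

G=12, H=6, I=10, J=8, K=16, L=14, M=4

G must be 12 (only option left). Strike 12 from I, J, K, L, M.
I's domain is down to {10}, so I = 10. So H can't be 10.
That leaves M = 4. Strike 4 from J, K, L.
That leaves J = 8. So H can't be 8.
That leaves K = 16.
L's domain is down to {14}, so L = 14. So H can't be 14.
That leaves H = 6.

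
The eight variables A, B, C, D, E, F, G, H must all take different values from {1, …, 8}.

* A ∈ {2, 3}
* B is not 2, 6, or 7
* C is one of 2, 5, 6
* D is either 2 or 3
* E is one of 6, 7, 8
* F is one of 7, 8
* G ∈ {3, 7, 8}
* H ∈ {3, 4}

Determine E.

The 8 variables together cover exactly {1, 2, 3, 4, 5, 6, 7, 8} — 8 values for 8 variables — and 1 appears only in B's list, so B = 1.
The 7 still-open variables draw from only 7 values {2, 3, 4, 5, 6, 7, 8}, so each is used; only H can be 4, hence H = 4.
The 6 still-open variables together cover exactly {2, 3, 5, 6, 7, 8} — 6 values for 6 variables — and 5 appears only in C's list, so C = 5.
The 5 still-open variables draw from only 5 values {2, 3, 6, 7, 8}, so each is used; only E can be 6, hence E = 6.

6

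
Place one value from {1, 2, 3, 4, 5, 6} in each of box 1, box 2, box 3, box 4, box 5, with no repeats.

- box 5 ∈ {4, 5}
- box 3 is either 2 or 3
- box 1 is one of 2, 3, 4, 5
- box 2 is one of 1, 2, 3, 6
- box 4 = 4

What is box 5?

5

box 4 has just one choice, so box 4 = 4. Remove 4 from box 1, box 5.
So box 5 = 5.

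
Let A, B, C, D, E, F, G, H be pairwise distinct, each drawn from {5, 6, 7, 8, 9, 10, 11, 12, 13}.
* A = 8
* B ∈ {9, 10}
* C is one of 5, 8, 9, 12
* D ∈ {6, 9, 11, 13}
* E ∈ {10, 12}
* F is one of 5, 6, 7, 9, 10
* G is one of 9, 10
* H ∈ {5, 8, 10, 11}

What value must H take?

A must be 8 (only option left). Remove 8 from C, H.
B and G share exactly the 2 values {9, 10}; by pigeonhole those values go to them, so strike 9, 10 from C, D, E, F, H.
That leaves E = 12. Strike 12 from C.
That leaves C = 5. So F, H can't be 5.
So H = 11.

11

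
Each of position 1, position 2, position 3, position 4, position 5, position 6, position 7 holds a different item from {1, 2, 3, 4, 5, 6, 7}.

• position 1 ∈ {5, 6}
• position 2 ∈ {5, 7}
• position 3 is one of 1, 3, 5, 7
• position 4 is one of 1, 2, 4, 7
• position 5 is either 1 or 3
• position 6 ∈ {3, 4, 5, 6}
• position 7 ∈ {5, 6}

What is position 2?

7

The 7 variables draw from only 7 values {1, 2, 3, 4, 5, 6, 7}, so each is used; only position 4 can be 2, hence position 4 = 2.
The 6 still-open variables draw from only 6 values {1, 3, 4, 5, 6, 7}, so each is used; only position 6 can be 4, hence position 6 = 4.
position 1 and position 7 between them cover only {5, 6} — a naked pair. Remove those values from position 2, position 3.
So position 2 = 7.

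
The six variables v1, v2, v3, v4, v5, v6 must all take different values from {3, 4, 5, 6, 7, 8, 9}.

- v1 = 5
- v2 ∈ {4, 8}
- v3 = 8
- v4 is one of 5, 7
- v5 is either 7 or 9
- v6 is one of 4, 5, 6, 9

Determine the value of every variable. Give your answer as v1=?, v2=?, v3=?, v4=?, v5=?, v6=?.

v1=5, v2=4, v3=8, v4=7, v5=9, v6=6

v1's domain is down to {5}, so v1 = 5. Remove 5 from v4, v6.
That leaves v3 = 8. Eliminate 8 elsewhere: v2.
v4's domain is down to {7}, so v4 = 7. So v5 can't be 7.
v5's domain is down to {9}, so v5 = 9. Strike 9 from v6.
v2's domain is down to {4}, so v2 = 4. Remove 4 from v6.
v6's domain is down to {6}, so v6 = 6.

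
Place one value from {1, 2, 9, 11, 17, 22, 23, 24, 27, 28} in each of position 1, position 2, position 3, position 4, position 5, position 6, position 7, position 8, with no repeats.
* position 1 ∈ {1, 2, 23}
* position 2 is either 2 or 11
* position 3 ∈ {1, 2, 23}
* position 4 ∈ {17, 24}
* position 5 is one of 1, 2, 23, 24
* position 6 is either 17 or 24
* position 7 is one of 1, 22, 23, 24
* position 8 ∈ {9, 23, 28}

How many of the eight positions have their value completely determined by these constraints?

2

position 4 and position 6 between them cover only {17, 24} — a naked pair. Remove those values from position 5, position 7.
position 1, position 3, position 5 between them cover only {1, 2, 23} — a naked triple. Remove those values from position 2, position 7, position 8.
That leaves position 2 = 11.
position 7 has just one choice, so position 7 = 22.
Determined: position 2=11, position 7=22. The other positions each still have more than one consistent value. That makes 2.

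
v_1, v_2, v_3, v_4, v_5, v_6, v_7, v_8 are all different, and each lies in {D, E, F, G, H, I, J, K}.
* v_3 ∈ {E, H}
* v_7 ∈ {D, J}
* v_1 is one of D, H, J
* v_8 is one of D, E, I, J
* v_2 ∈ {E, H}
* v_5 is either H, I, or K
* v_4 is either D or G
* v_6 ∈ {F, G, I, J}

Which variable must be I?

Among the 8 variables, F fits only v_6 (and all 8 values in {D, E, F, G, H, I, J, K} must be used), so v_6 = F.
Among the 7 still-open variables, G fits only v_4 (and all 7 values in {D, E, G, H, I, J, K} must be used), so v_4 = G.
The 6 still-open variables draw from only 6 values {D, E, H, I, J, K}, so each is used; only v_5 can be K, hence v_5 = K.
The 5 still-open variables together cover exactly {D, E, H, I, J} — 5 values for 5 variables — and I appears only in v_8's list, so v_8 = I.

v_8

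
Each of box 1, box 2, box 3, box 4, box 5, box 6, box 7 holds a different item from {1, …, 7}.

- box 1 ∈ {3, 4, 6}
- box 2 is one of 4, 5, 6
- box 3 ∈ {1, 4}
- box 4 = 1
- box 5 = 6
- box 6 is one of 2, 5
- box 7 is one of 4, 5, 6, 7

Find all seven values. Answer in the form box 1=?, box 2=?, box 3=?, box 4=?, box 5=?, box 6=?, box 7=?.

box 4's domain is down to {1}, so box 4 = 1. Eliminate 1 elsewhere: box 3.
box 5's domain is down to {6}, so box 5 = 6. Eliminate 6 elsewhere: box 1, box 2, box 7.
That leaves box 3 = 4. Eliminate 4 elsewhere: box 1, box 2, box 7.
box 1 has just one choice, so box 1 = 3.
box 2's domain is down to {5}, so box 2 = 5. Strike 5 from box 6, box 7.
box 6 must be 2 (only option left).
box 7's domain is down to {7}, so box 7 = 7.

box 1=3, box 2=5, box 3=4, box 4=1, box 5=6, box 6=2, box 7=7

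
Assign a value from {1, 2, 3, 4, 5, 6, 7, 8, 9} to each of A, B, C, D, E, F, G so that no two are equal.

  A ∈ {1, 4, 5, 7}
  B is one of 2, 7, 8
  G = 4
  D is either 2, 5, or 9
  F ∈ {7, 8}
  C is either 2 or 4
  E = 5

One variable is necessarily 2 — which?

E has just one choice, so E = 5. So A, D can't be 5.
G must be 4 (only option left). Eliminate 4 elsewhere: A, C.
So 2 goes to C.

C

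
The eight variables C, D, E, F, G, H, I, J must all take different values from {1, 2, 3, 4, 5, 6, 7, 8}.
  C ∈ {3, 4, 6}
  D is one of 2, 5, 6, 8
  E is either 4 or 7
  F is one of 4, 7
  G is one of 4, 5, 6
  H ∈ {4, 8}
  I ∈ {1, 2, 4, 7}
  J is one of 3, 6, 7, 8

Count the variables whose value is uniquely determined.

4

The 8 variables draw from only 8 values {1, 2, 3, 4, 5, 6, 7, 8}, so each is used; only I can be 1, hence I = 1.
The 7 still-open variables together cover exactly {2, 3, 4, 5, 6, 7, 8} — 7 values for 7 variables — and 2 appears only in D's list, so D = 2.
The 6 still-open variables draw from only 6 values {3, 4, 5, 6, 7, 8}, so each is used; only G can be 5, hence G = 5.
The 2 variables E and F are confined to {4, 7}, which locks those values in; drop them from C, H, J.
That leaves H = 8. Strike 8 from J.
Determined: D=2, G=5, H=8, I=1. The other variables each still have more than one consistent value. That makes 4.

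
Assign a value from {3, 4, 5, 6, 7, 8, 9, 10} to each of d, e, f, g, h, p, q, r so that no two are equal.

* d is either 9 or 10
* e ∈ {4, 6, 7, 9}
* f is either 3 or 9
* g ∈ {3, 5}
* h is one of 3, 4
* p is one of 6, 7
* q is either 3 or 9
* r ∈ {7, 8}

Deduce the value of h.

The 8 variables draw from only 8 values {3, 4, 5, 6, 7, 8, 9, 10}, so each is used; only g can be 5, hence g = 5.
The 7 still-open variables draw from only 7 values {3, 4, 6, 7, 8, 9, 10}, so each is used; only r can be 8, hence r = 8.
Among the 6 still-open variables, 10 fits only d (and all 6 values in {3, 4, 6, 7, 9, 10} must be used), so d = 10.
f and q between them cover only {3, 9} — a naked pair. Remove those values from e, h.
So h = 4.

4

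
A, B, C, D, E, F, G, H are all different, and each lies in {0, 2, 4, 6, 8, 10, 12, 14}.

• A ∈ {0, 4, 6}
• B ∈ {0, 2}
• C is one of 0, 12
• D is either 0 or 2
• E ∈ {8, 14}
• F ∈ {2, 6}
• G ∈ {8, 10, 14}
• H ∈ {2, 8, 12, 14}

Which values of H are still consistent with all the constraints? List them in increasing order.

The 8 variables draw from only 8 values {0, 2, 4, 6, 8, 10, 12, 14}, so each is used; only A can be 4, hence A = 4.
The 7 still-open variables draw from only 7 values {0, 2, 6, 8, 10, 12, 14}, so each is used; only F can be 6, hence F = 6.
The 6 still-open variables together cover exactly {0, 2, 8, 10, 12, 14} — 6 values for 6 variables — and 10 appears only in G's list, so G = 10.
B and D share exactly the 2 values {0, 2}; by pigeonhole those values go to them, so strike 0, 2 from C, H.
C must be 12 (only option left). Remove 12 from H.
No further eliminations apply; H can still be any of 8, 14.

8, 14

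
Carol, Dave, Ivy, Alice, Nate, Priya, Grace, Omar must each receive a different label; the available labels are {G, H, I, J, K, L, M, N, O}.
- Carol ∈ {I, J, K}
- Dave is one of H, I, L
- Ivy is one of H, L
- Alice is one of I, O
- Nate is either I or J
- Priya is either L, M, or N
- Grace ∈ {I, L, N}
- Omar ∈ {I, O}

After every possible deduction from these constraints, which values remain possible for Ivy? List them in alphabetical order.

H, L

Among the 8 variables, K fits only Carol (and all 8 values in {H, I, J, K, L, M, N, O} must be used), so Carol = K.
Among the 7 still-open variables, J fits only Nate (and all 7 values in {H, I, J, L, M, N, O} must be used), so Nate = J.
The 6 still-open variables together cover exactly {H, I, L, M, N, O} — 6 values for 6 variables — and M appears only in Priya's list, so Priya = M.
Among the 5 still-open variables, N fits only Grace (and all 5 values in {H, I, L, N, O} must be used), so Grace = N.
The 2 variables Alice and Omar are confined to {I, O}, which locks those values in; drop them from Dave.
No further eliminations apply; Ivy can still be any of H, L.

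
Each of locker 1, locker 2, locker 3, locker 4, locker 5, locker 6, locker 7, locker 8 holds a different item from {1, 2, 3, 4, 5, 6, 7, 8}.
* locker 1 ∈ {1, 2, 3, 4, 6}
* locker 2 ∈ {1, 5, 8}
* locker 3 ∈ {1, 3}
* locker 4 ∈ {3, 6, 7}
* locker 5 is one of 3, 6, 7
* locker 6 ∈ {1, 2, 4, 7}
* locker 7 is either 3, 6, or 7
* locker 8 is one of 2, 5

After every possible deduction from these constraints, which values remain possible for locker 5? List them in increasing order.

The 8 variables together cover exactly {1, 2, 3, 4, 5, 6, 7, 8} — 8 values for 8 variables — and 8 appears only in locker 2's list, so locker 2 = 8.
The 7 still-open variables draw from only 7 values {1, 2, 3, 4, 5, 6, 7}, so each is used; only locker 8 can be 5, hence locker 8 = 5.
The 3 variables locker 4, locker 5, locker 7 are confined to {3, 6, 7}, which locks those values in; drop them from locker 1, locker 3, locker 6.
locker 3's domain is down to {1}, so locker 3 = 1. Strike 1 from locker 1, locker 6.
No further eliminations apply; locker 5 can still be any of 3, 6, 7.

3, 6, 7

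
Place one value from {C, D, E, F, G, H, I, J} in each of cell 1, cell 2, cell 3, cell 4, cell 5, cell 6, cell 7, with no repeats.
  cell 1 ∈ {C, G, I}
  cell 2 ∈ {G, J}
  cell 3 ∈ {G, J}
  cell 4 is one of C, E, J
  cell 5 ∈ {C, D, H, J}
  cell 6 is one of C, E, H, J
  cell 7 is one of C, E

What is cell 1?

I

The 7 variables draw from only 7 values {C, D, E, G, H, I, J}, so each is used; only cell 5 can be D, hence cell 5 = D.
The 6 still-open variables draw from only 6 values {C, E, G, H, I, J}, so each is used; only cell 6 can be H, hence cell 6 = H.
The 5 still-open variables together cover exactly {C, E, G, I, J} — 5 values for 5 variables — and I appears only in cell 1's list, so cell 1 = I.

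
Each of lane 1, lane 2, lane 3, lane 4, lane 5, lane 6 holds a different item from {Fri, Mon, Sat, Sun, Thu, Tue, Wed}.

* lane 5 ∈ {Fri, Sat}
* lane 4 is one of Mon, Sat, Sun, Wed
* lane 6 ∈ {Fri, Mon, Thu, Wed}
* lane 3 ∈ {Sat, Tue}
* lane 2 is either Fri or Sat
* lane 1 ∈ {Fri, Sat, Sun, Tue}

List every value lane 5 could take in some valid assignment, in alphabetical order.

lane 2 and lane 5 share exactly the 2 values {Fri, Sat}; by pigeonhole those values go to them, so strike Fri, Sat from lane 1, lane 3, lane 4, lane 6.
lane 3's domain is down to {Tue}, so lane 3 = Tue. Strike Tue from lane 1.
lane 1's domain is down to {Sun}, so lane 1 = Sun. So lane 4 can't be Sun.
No further eliminations apply; lane 5 can still be any of Fri, Sat.

Fri, Sat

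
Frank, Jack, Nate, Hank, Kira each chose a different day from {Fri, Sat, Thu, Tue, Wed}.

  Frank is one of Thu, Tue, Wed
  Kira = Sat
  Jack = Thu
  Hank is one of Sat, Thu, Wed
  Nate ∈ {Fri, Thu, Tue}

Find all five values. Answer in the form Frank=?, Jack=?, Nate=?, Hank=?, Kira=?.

Jack's domain is down to {Thu}, so Jack = Thu. So Frank, Nate, Hank can't be Thu.
That leaves Kira = Sat. Eliminate Sat elsewhere: Hank.
Hank has just one choice, so Hank = Wed. So Frank can't be Wed.
That leaves Frank = Tue. Strike Tue from Nate.
Nate has just one choice, so Nate = Fri.

Frank=Tue, Jack=Thu, Nate=Fri, Hank=Wed, Kira=Sat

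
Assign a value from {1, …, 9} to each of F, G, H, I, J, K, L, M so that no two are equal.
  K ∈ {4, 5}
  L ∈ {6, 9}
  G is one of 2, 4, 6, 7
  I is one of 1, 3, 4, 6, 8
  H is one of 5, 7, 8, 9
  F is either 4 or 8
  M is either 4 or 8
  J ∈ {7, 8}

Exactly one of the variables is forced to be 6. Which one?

L

The 2 variables F and M are confined to {4, 8}, which locks those values in; drop them from G, H, I, J, K.
That leaves J = 7. Eliminate 7 elsewhere: G, H.
That leaves K = 5. Remove 5 from H.
H must be 9 (only option left). So L can't be 9.
So 6 goes to L.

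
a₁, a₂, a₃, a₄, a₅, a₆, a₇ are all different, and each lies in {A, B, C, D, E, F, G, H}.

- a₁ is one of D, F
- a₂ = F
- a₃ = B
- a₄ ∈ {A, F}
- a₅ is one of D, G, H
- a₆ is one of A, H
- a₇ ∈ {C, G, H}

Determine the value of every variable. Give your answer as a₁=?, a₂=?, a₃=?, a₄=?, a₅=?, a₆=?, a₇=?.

a₂'s domain is down to {F}, so a₂ = F. Eliminate F elsewhere: a₁, a₄.
a₃'s domain is down to {B}, so a₃ = B.
a₄ must be A (only option left). Eliminate A elsewhere: a₆.
That leaves a₆ = H. So a₅, a₇ can't be H.
That leaves a₁ = D. Eliminate D elsewhere: a₅.
a₅ has just one choice, so a₅ = G. Eliminate G elsewhere: a₇.
a₇ has just one choice, so a₇ = C.

a₁=D, a₂=F, a₃=B, a₄=A, a₅=G, a₆=H, a₇=C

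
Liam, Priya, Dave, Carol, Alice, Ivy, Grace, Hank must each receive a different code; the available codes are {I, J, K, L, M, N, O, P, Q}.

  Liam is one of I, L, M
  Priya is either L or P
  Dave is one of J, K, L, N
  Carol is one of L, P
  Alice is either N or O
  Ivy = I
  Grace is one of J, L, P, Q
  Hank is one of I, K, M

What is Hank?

Ivy must be I (only option left). Eliminate I elsewhere: Liam, Hank.
Priya and Carol share exactly the 2 values {L, P}; by pigeonhole those values go to them, so strike L, P from Liam, Dave, Grace.
Liam must be M (only option left). So Hank can't be M.
So Hank = K.

K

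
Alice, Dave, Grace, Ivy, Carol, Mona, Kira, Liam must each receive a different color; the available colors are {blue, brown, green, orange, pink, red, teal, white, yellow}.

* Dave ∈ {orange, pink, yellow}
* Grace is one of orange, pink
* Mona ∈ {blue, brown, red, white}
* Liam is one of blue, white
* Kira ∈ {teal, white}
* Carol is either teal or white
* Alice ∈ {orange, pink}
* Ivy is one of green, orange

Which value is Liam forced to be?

blue

The 2 variables Alice and Grace are confined to {orange, pink}, which locks those values in; drop them from Dave, Ivy.
That leaves Dave = yellow.
That leaves Ivy = green.
The 2 variables Carol and Kira are confined to {teal, white}, which locks those values in; drop them from Mona, Liam.
So Liam = blue.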